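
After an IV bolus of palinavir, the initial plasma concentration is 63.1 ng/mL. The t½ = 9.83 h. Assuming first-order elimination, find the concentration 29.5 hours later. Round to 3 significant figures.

k = ln 2 / 9.83 = 0.07051 h⁻¹
29.5 h is 3.001 half-lives, so C = 63.1 × (1/2)^3.001 = 63.1 × 0.1249 ≈ 7.88 ng/mL

7.88 ng/mL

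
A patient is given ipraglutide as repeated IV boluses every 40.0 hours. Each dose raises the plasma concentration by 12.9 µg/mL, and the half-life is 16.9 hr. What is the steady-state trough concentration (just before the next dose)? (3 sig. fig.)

k = ln 2 / 16.9 = 0.04101 hr⁻¹
Fraction remaining after one interval: e^(−kτ) = e^(−0.04101 × 40.0) = 0.1939
R = 1 / (1 − 0.1939) = 1.240
Css,max = 12.9 × 1.240 = 16.00 µg/mL
Css,min = Css,max × e^(−kτ) = 16.00 × 0.1939 ≈ 3.10 µg/mL

3.10 µg/mL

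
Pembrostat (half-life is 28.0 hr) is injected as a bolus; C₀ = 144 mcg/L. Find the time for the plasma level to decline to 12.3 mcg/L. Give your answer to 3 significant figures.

k = ln 2 / 28.0 = 0.02476 hr⁻¹
C(t) = C₀ e^(−kt)  ⇒  t = ln(C₀/C) / k
t = ln(144/12.3) / 0.02476 = 2.460 / 0.02476 ≈ 99.4 hours

99.4 hours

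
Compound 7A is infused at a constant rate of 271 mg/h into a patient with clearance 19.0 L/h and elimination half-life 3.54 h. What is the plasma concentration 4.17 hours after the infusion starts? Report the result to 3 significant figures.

7.96 mg/L

Css = rate / CL = 271 / 19.0 = 14.26 mg/L
k = ln 2 / 3.54 = 0.1958 h⁻¹
C(t) = Css (1 − e^(−kt)) = 14.26 × (1 − e^(−0.8165)) = 14.26 × 0.5580 ≈ 7.96 mg/L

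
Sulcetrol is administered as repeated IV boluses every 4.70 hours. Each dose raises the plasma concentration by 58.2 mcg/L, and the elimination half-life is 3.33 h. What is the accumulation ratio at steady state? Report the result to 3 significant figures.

k = ln 2 / 3.33 = 0.2082 h⁻¹
Fraction remaining after one interval: e^(−kτ) = e^(−0.2082 × 4.70) = 0.3759
R = 1 / (1 − 0.3759) = 1 / 0.6241 ≈ 1.60

1.60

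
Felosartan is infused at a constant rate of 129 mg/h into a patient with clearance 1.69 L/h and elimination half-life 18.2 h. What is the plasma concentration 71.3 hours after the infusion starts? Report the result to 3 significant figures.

71.3 mg/L

Css = rate / CL = 129 / 1.69 = 76.33 mg/L
k = ln 2 / 18.2 = 0.03809 h⁻¹
C(t) = Css (1 − e^(−kt)) = 76.33 × (1 − e^(−2.715)) = 76.33 × 0.9338 ≈ 71.3 mg/L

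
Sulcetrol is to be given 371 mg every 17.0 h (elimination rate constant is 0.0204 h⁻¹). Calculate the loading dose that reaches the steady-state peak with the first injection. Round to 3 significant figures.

1270 mg

Accumulation ratio R = 1 / (1 − e^(−kτ)) = 1 / (1 − e^(−0.02040×17.0)) = 1 / (1 − 0.7069) = 3.412
Loading dose = maintenance dose × R = 371 × 3.412 ≈ 1270 mg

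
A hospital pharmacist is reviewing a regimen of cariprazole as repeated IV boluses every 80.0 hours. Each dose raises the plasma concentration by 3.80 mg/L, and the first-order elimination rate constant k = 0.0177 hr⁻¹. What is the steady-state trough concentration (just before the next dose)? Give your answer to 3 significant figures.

1.22 mg/L

Fraction remaining after one interval: e^(−kτ) = e^(−0.01770 × 80.0) = 0.2427
R = 1 / (1 − 0.2427) = 1.320
Css,max = 3.80 × 1.320 = 5.018 mg/L
Css,min = Css,max × e^(−kτ) = 5.018 × 0.2427 ≈ 1.22 mg/L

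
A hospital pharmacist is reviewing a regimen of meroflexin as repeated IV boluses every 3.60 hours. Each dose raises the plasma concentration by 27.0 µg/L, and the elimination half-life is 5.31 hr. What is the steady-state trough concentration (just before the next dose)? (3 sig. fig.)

45.0 µg/L

k = ln 2 / 5.31 = 0.1305 hr⁻¹
Fraction remaining after one interval: e^(−kτ) = e^(−0.1305 × 3.60) = 0.6250
R = 1 / (1 − 0.6250) = 2.667
Css,max = 27.0 × 2.667 = 72.01 µg/L
Css,min = Css,max × e^(−kτ) = 72.01 × 0.6250 ≈ 45.0 µg/L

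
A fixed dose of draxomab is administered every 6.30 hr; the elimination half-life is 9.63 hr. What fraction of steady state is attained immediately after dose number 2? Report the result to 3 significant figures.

k = ln 2 / 9.63 = 0.07198 hr⁻¹
f_n = 1 − e^(−nkτ) = 1 − e^(−2 × 0.07198 × 6.30) = 1 − e^(−0.9069) = 1 − 0.4038 ≈ 0.596

0.596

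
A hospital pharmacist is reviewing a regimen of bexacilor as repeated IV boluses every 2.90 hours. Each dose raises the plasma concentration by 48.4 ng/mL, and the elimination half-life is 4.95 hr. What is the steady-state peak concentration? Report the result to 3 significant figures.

k = ln 2 / 4.95 = 0.1400 hr⁻¹
Fraction remaining after one interval: e^(−kτ) = e^(−0.1400 × 2.90) = 0.6663
R = 1 / (1 − 0.6663) = 2.996
Css,max = 48.4 × 2.996 ≈ 145 ng/mL

145 ng/mL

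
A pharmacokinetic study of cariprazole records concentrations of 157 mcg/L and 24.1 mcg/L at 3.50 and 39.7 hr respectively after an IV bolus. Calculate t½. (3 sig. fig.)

13.4 hours

k = ln(C₁/C₂) / (t₂ − t₁) = ln(157/24.1) / (39.7 − 3.50)
  = 1.874 / 36.20 = 0.05177 hr⁻¹
t½ = ln 2 / k = ln 2 / 0.05177 ≈ 13.4 hours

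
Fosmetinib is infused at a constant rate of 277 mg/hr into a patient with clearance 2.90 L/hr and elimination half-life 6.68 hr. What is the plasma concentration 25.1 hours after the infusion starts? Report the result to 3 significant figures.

88.5 mg/L

Css = rate / CL = 277 / 2.90 = 95.52 mg/L
k = ln 2 / 6.68 = 0.1038 hr⁻¹
C(t) = Css (1 − e^(−kt)) = 95.52 × (1 − e^(−2.604)) = 95.52 × 0.9261 ≈ 88.5 mg/L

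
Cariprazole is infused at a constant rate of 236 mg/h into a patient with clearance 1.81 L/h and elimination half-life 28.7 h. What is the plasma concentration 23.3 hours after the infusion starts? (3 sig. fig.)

Css = rate / CL = 236 / 1.81 = 130.4 µg/mL
k = ln 2 / 28.7 = 0.02415 h⁻¹
C(t) = Css (1 − e^(−kt)) = 130.4 × (1 − e^(−0.5627)) = 130.4 × 0.4303 ≈ 56.1 µg/mL

56.1 µg/mL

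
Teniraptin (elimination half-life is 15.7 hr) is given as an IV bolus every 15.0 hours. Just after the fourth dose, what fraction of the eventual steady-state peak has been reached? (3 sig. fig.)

k = ln 2 / 15.7 = 0.04415 hr⁻¹
f_n = 1 − e^(−nkτ) = 1 − e^(−4 × 0.04415 × 15.0) = 1 − e^(−2.649) = 1 − 0.07072 ≈ 0.929

0.929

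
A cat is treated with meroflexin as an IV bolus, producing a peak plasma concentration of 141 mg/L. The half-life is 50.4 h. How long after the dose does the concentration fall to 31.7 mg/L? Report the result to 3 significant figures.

109 hours

k = ln 2 / 50.4 = 0.01375 h⁻¹
C(t) = C₀ e^(−kt)  ⇒  t = ln(C₀/C) / k
t = ln(141/31.7) / 0.01375 = 1.492 / 0.01375 ≈ 109 hours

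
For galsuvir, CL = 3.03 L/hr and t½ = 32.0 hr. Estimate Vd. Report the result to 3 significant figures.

k = ln 2 / t½ = ln 2 / 32.0 = 0.02166 hr⁻¹
V = CL / k = 3.03 / 0.02166 ≈ 140 L

140 L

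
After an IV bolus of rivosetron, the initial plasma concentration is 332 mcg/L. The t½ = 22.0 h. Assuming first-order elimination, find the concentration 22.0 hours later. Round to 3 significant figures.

k = ln 2 / 22.0 = 0.03151 h⁻¹
C(t) = C₀ e^(−kt) = 332 × e^(−0.03151 × 22.0) = 332 × e^(−0.6931) = 332 × 0.5000 ≈ 166 mcg/L

166 mcg/L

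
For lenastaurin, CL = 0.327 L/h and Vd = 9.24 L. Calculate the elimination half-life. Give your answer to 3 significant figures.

19.6 hours

k = CL / V = 0.327 / 9.24 = 0.03539 h⁻¹
t½ = ln 2 / k = ln 2 / 0.03539 ≈ 19.6 hours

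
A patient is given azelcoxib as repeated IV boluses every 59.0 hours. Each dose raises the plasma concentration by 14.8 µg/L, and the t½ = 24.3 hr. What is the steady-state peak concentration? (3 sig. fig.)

18.2 µg/L

k = ln 2 / 24.3 = 0.02852 hr⁻¹
Fraction remaining after one interval: e^(−kτ) = e^(−0.02852 × 59.0) = 0.1858
R = 1 / (1 − 0.1858) = 1.228
Css,max = 14.8 × 1.228 ≈ 18.2 µg/L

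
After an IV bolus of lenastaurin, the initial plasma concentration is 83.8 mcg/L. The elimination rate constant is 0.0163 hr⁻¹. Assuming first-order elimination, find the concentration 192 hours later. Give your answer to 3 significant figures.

3.67 mcg/L

C(t) = C₀ e^(−kt) = 83.8 × e^(−0.01630 × 192) = 83.8 × e^(−3.130) = 83.8 × 0.04374 ≈ 3.67 mcg/L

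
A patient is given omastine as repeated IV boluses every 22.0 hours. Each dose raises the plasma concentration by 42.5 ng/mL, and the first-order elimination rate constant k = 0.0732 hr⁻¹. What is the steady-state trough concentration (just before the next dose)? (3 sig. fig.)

Fraction remaining after one interval: e^(−kτ) = e^(−0.07320 × 22.0) = 0.1998
R = 1 / (1 − 0.1998) = 1.250
Css,max = 42.5 × 1.250 = 53.11 ng/mL
Css,min = Css,max × e^(−kτ) = 53.11 × 0.1998 ≈ 10.6 ng/mL

10.6 ng/mL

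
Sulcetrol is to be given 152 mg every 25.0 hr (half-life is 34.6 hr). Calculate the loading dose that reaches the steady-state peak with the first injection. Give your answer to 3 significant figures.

k = ln 2 / 34.6 = 0.02003 hr⁻¹
Accumulation ratio R = 1 / (1 − e^(−kτ)) = 1 / (1 − e^(−0.02003×25.0)) = 1 / (1 − 0.6060) = 2.538
Loading dose = maintenance dose × R = 152 × 2.538 ≈ 386 mg

386 mg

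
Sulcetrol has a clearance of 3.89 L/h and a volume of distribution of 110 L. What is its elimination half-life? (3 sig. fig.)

19.6 hours

k = CL / V = 3.89 / 110 = 0.03536 h⁻¹
t½ = ln 2 / k = ln 2 / 0.03536 ≈ 19.6 hours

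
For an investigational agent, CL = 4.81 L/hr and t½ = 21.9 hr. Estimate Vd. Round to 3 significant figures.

152 L

k = ln 2 / t½ = ln 2 / 21.9 = 0.03165 hr⁻¹
V = CL / k = 4.81 / 0.03165 ≈ 152 L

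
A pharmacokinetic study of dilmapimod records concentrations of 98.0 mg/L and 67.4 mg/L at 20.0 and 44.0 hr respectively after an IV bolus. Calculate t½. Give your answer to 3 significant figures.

44.4 hours

k = ln(C₁/C₂) / (t₂ − t₁) = ln(98.0/67.4) / (44.0 − 20.0)
  = 0.3743 / 24.00 = 0.01560 hr⁻¹
t½ = ln 2 / k = ln 2 / 0.01560 ≈ 44.4 hours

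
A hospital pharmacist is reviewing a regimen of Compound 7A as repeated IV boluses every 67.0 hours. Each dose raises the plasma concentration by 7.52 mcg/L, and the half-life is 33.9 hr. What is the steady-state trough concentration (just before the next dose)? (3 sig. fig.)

k = ln 2 / 33.9 = 0.02045 hr⁻¹
Fraction remaining after one interval: e^(−kτ) = e^(−0.02045 × 67.0) = 0.2541
R = 1 / (1 − 0.2541) = 1.341
Css,max = 7.52 × 1.341 = 10.08 mcg/L
Css,min = Css,max × e^(−kτ) = 10.08 × 0.2541 ≈ 2.56 mcg/L

2.56 mcg/L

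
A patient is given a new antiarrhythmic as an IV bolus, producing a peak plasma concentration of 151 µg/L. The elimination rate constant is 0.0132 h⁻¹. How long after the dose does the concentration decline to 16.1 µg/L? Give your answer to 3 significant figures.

C(t) = C₀ e^(−kt)  ⇒  t = ln(C₀/C) / k
t = ln(151/16.1) / 0.01320 = 2.238 / 0.01320 ≈ 170 hours

170 hours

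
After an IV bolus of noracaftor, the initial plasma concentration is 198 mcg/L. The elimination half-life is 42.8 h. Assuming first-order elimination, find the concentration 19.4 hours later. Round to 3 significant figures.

k = ln 2 / 42.8 = 0.01620 h⁻¹
19.4 h is 0.4533 half-lives, so C = 198 × (1/2)^0.4533 = 198 × 0.7304 ≈ 145 mcg/L

145 mcg/L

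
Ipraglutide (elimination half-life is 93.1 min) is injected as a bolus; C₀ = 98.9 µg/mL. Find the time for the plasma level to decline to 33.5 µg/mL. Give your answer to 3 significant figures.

145 minutes

k = ln 2 / 93.1 = 0.007445 min⁻¹
C(t) = C₀ e^(−kt)  ⇒  t = ln(C₀/C) / k
t = ln(98.9/33.5) / 0.007445 = 1.083 / 0.007445 ≈ 145 minutes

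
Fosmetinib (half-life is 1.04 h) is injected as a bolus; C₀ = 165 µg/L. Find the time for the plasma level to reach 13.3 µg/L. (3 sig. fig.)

3.78 hours

k = ln 2 / 1.04 = 0.6665 h⁻¹
C(t) = C₀ e^(−kt)  ⇒  t = ln(C₀/C) / k
t = ln(165/13.3) / 0.6665 = 2.518 / 0.6665 ≈ 3.78 hours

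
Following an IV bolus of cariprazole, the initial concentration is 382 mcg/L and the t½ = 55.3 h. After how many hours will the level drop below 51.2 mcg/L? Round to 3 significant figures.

160 hours

k = ln 2 / 55.3 = 0.01253 h⁻¹
C(t) = C₀ e^(−kt)  ⇒  t = ln(C₀/C) / k
t = ln(382/51.2) / 0.01253 = 2.010 / 0.01253 ≈ 160 hours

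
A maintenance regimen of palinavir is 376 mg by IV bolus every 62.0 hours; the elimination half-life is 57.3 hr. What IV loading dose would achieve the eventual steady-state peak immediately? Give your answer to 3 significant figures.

713 mg

k = ln 2 / 57.3 = 0.01210 hr⁻¹
Accumulation ratio R = 1 / (1 − e^(−kτ)) = 1 / (1 − e^(−0.01210×62.0)) = 1 / (1 − 0.4724) = 1.895
Loading dose = maintenance dose × R = 376 × 1.895 ≈ 713 mg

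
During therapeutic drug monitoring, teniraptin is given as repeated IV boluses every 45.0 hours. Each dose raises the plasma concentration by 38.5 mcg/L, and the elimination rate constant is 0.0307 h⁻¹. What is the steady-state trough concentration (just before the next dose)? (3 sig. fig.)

Fraction remaining after one interval: e^(−kτ) = e^(−0.03070 × 45.0) = 0.2512
R = 1 / (1 − 0.2512) = 1.335
Css,max = 38.5 × 1.335 = 51.42 mcg/L
Css,min = Css,max × e^(−kτ) = 51.42 × 0.2512 ≈ 12.9 mcg/L

12.9 mcg/L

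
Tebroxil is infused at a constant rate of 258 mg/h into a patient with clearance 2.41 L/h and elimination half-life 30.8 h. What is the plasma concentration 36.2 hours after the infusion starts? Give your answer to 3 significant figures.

59.7 mg/L

Css = rate / CL = 258 / 2.41 = 107.1 mg/L
k = ln 2 / 30.8 = 0.02250 h⁻¹
C(t) = Css (1 − e^(−kt)) = 107.1 × (1 − e^(−0.8147)) = 107.1 × 0.5572 ≈ 59.7 mg/L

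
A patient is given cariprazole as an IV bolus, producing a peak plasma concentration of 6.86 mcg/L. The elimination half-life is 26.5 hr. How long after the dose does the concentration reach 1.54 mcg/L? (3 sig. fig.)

k = ln 2 / 26.5 = 0.02616 hr⁻¹
C(t) = C₀ e^(−kt)  ⇒  t = ln(C₀/C) / k
t = ln(6.86/1.54) / 0.02616 = 1.494 / 0.02616 ≈ 57.1 hours

57.1 hours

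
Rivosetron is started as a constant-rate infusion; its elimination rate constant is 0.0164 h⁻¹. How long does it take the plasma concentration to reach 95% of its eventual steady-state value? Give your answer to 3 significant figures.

f = 1 − e^(−kt)  ⇒  t = −ln(1 − f) / k
t = −ln(1 − 0.95) / 0.01640 = 2.996 / 0.01640 ≈ 183 hours

183 hours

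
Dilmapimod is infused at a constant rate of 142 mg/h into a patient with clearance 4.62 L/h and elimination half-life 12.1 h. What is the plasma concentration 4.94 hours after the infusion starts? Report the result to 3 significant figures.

Css = rate / CL = 142 / 4.62 = 30.74 µg/mL
k = ln 2 / 12.1 = 0.05728 h⁻¹
C(t) = Css (1 − e^(−kt)) = 30.74 × (1 − e^(−0.2830)) = 30.74 × 0.2465 ≈ 7.58 µg/mL

7.58 µg/mL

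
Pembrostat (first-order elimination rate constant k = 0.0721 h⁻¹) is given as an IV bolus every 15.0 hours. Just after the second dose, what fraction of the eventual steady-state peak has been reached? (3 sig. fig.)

f_n = 1 − e^(−nkτ) = 1 − e^(−2 × 0.07210 × 15.0) = 1 − e^(−2.163) = 1 − 0.1150 ≈ 0.885

0.885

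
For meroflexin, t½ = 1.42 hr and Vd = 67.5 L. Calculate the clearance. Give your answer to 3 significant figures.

32.9 L/hr

k = ln 2 / t½ = ln 2 / 1.42 = 0.4881 hr⁻¹
CL = k · V = 0.4881 × 67.5 ≈ 32.9 L/hr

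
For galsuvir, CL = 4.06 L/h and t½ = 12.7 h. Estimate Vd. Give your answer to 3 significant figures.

74.4 L

k = ln 2 / t½ = ln 2 / 12.7 = 0.05458 h⁻¹
V = CL / k = 4.06 / 0.05458 ≈ 74.4 L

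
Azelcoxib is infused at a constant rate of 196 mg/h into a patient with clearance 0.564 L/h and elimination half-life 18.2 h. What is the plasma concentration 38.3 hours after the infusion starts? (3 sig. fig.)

267 µg/mL

Css = rate / CL = 196 / 0.564 = 347.5 µg/mL
k = ln 2 / 18.2 = 0.03809 h⁻¹
C(t) = Css (1 − e^(−kt)) = 347.5 × (1 − e^(−1.459)) = 347.5 × 0.7675 ≈ 267 µg/mL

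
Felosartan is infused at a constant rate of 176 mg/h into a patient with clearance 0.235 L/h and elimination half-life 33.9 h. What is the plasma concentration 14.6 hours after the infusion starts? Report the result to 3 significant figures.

193 µg/mL

Css = rate / CL = 176 / 0.235 = 748.9 µg/mL
k = ln 2 / 33.9 = 0.02045 h⁻¹
C(t) = Css (1 − e^(−kt)) = 748.9 × (1 − e^(−0.2985)) = 748.9 × 0.2581 ≈ 193 µg/mL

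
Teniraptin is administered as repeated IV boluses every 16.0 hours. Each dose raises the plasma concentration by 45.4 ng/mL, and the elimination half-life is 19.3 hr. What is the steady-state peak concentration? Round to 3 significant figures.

k = ln 2 / 19.3 = 0.03591 hr⁻¹
Fraction remaining after one interval: e^(−kτ) = e^(−0.03591 × 16.0) = 0.5629
R = 1 / (1 − 0.5629) = 2.288
Css,max = 45.4 × 2.288 ≈ 104 ng/mL

104 ng/mL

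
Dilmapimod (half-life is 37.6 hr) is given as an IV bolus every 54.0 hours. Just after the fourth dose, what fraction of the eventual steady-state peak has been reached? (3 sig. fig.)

k = ln 2 / 37.6 = 0.01843 hr⁻¹
f_n = 1 − e^(−nkτ) = 1 − e^(−4 × 0.01843 × 54.0) = 1 − e^(−3.982) = 1 − 0.01865 ≈ 0.981

0.981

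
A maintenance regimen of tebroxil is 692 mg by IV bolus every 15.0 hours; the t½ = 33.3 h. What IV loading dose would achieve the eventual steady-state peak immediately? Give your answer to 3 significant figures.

2580 mg

k = ln 2 / 33.3 = 0.02082 h⁻¹
Accumulation ratio R = 1 / (1 − e^(−kτ)) = 1 / (1 − e^(−0.02082×15.0)) = 1 / (1 − 0.7318) = 3.729
Loading dose = maintenance dose × R = 692 × 3.729 ≈ 2580 mg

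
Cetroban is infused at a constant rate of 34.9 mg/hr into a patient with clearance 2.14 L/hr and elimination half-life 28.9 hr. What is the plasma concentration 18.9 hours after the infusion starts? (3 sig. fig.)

Css = rate / CL = 34.9 / 2.14 = 16.31 µg/mL
k = ln 2 / 28.9 = 0.02398 hr⁻¹
C(t) = Css (1 − e^(−kt)) = 16.31 × (1 − e^(−0.4533)) = 16.31 × 0.3645 ≈ 5.94 µg/mL

5.94 µg/mL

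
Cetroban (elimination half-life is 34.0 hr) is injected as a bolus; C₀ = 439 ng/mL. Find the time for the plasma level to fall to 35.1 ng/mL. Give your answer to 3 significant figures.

k = ln 2 / 34.0 = 0.02039 hr⁻¹
C(t) = C₀ e^(−kt)  ⇒  t = ln(C₀/C) / k
t = ln(439/35.1) / 0.02039 = 2.526 / 0.02039 ≈ 124 hours

124 hours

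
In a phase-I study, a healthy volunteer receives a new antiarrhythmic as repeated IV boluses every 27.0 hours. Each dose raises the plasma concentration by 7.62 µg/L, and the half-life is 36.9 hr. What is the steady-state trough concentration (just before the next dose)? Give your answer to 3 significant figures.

11.5 µg/L

k = ln 2 / 36.9 = 0.01878 hr⁻¹
Fraction remaining after one interval: e^(−kτ) = e^(−0.01878 × 27.0) = 0.6022
R = 1 / (1 − 0.6022) = 2.514
Css,max = 7.62 × 2.514 = 19.15 µg/L
Css,min = Css,max × e^(−kτ) = 19.15 × 0.6022 ≈ 11.5 µg/L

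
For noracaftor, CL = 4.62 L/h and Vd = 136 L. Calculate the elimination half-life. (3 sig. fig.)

20.4 hours

k = CL / V = 4.62 / 136 = 0.03397 h⁻¹
t½ = ln 2 / k = ln 2 / 0.03397 ≈ 20.4 hours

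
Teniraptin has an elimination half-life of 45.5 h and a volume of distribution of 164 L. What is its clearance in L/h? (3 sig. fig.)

2.50 L/h

k = ln 2 / t½ = ln 2 / 45.5 = 0.01523 h⁻¹
CL = k · V = 0.01523 × 164 ≈ 2.50 L/h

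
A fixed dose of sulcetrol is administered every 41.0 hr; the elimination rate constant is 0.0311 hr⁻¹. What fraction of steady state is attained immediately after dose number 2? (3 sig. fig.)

f_n = 1 − e^(−nkτ) = 1 − e^(−2 × 0.03110 × 41.0) = 1 − e^(−2.550) = 1 − 0.07807 ≈ 0.922

0.922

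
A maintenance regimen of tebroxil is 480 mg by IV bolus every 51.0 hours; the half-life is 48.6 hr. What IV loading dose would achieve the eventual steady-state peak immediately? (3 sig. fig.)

929 mg

k = ln 2 / 48.6 = 0.01426 hr⁻¹
Accumulation ratio R = 1 / (1 − e^(−kτ)) = 1 / (1 − e^(−0.01426×51.0)) = 1 / (1 − 0.4832) = 1.935
Loading dose = maintenance dose × R = 480 × 1.935 ≈ 929 mg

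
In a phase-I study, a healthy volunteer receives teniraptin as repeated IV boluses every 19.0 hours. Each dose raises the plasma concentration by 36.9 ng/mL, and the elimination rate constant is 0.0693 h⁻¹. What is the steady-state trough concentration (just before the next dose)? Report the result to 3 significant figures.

13.5 ng/mL

Fraction remaining after one interval: e^(−kτ) = e^(−0.06930 × 19.0) = 0.2680
R = 1 / (1 − 0.2680) = 1.366
Css,max = 36.9 × 1.366 = 50.41 ng/mL
Css,min = Css,max × e^(−kτ) = 50.41 × 0.2680 ≈ 13.5 ng/mL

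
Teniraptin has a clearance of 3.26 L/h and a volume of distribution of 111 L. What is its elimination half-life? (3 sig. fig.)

23.6 hours

k = CL / V = 3.26 / 111 = 0.02937 h⁻¹
t½ = ln 2 / k = ln 2 / 0.02937 ≈ 23.6 hours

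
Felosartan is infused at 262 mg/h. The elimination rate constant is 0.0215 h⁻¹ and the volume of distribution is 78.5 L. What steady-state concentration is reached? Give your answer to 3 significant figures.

CL = k · V = 0.0215 × 78.5 = 1.688 L/h
Css = rate / CL = 262 / 1.688 ≈ 155 µg/mL

155 µg/mL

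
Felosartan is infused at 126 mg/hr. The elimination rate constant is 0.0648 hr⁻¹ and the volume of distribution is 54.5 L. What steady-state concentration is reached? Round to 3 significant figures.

35.7 mg/L

CL = k · V = 0.0648 × 54.5 = 3.532 L/hr
Css = rate / CL = 126 / 3.532 ≈ 35.7 mg/L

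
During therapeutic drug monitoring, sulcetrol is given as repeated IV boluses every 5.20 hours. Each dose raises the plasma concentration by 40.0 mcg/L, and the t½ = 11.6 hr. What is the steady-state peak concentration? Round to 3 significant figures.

k = ln 2 / 11.6 = 0.05975 hr⁻¹
Fraction remaining after one interval: e^(−kτ) = e^(−0.05975 × 5.20) = 0.7329
R = 1 / (1 − 0.7329) = 3.744
Css,max = 40.0 × 3.744 ≈ 150 mcg/L

150 mcg/L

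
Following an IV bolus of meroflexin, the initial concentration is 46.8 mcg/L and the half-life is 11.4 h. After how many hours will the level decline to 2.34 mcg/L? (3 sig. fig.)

49.3 hours

k = ln 2 / 11.4 = 0.06080 h⁻¹
C(t) = C₀ e^(−kt)  ⇒  t = ln(C₀/C) / k
t = ln(46.8/2.34) / 0.06080 = 2.996 / 0.06080 ≈ 49.3 hours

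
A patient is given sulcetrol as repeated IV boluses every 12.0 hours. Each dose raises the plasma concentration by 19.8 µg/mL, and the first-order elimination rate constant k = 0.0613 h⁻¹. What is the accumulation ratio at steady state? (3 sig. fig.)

1.92

Fraction remaining after one interval: e^(−kτ) = e^(−0.06130 × 12.0) = 0.4792
R = 1 / (1 − 0.4792) = 1 / 0.5208 ≈ 1.92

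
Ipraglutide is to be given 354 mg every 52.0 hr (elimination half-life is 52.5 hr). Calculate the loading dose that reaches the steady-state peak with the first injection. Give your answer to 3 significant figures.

k = ln 2 / 52.5 = 0.01320 hr⁻¹
Accumulation ratio R = 1 / (1 − e^(−kτ)) = 1 / (1 − e^(−0.01320×52.0)) = 1 / (1 − 0.5033) = 2.013
Loading dose = maintenance dose × R = 354 × 2.013 ≈ 713 mg

713 mg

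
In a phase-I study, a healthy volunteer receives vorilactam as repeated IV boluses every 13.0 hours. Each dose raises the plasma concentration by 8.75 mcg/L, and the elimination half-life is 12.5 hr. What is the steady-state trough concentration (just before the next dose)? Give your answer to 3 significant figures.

8.28 mcg/L

k = ln 2 / 12.5 = 0.05545 hr⁻¹
Fraction remaining after one interval: e^(−kτ) = e^(−0.05545 × 13.0) = 0.4863
R = 1 / (1 − 0.4863) = 1.947
Css,max = 8.75 × 1.947 = 17.03 mcg/L
Css,min = Css,max × e^(−kτ) = 17.03 × 0.4863 ≈ 8.28 mcg/L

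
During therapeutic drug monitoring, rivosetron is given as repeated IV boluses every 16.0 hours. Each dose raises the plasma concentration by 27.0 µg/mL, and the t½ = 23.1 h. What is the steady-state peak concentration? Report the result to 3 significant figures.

k = ln 2 / 23.1 = 0.03001 h⁻¹
Fraction remaining after one interval: e^(−kτ) = e^(−0.03001 × 16.0) = 0.6187
R = 1 / (1 − 0.6187) = 2.623
Css,max = 27.0 × 2.623 ≈ 70.8 µg/mL

70.8 µg/mL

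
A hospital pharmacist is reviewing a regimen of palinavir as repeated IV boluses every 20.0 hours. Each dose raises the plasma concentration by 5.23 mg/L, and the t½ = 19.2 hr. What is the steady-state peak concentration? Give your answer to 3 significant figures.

k = ln 2 / 19.2 = 0.03610 hr⁻¹
Fraction remaining after one interval: e^(−kτ) = e^(−0.03610 × 20.0) = 0.4858
R = 1 / (1 − 0.4858) = 1.945
Css,max = 5.23 × 1.945 ≈ 10.2 mg/L

10.2 mg/L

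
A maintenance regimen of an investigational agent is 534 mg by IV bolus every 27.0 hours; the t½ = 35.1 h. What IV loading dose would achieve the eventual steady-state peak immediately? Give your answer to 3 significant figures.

k = ln 2 / 35.1 = 0.01975 h⁻¹
Accumulation ratio R = 1 / (1 − e^(−kτ)) = 1 / (1 − e^(−0.01975×27.0)) = 1 / (1 − 0.5867) = 2.420
Loading dose = maintenance dose × R = 534 × 2.420 ≈ 1290 mg

1290 mg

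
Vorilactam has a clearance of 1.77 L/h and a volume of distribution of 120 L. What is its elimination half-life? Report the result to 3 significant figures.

47.0 hours

k = CL / V = 1.77 / 120 = 0.01475 h⁻¹
t½ = ln 2 / k = ln 2 / 0.01475 ≈ 47.0 hours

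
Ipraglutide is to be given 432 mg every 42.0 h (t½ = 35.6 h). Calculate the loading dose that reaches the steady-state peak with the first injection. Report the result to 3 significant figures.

773 mg

k = ln 2 / 35.6 = 0.01947 h⁻¹
Accumulation ratio R = 1 / (1 − e^(−kτ)) = 1 / (1 − e^(−0.01947×42.0)) = 1 / (1 − 0.4414) = 1.790
Loading dose = maintenance dose × R = 432 × 1.790 ≈ 773 mg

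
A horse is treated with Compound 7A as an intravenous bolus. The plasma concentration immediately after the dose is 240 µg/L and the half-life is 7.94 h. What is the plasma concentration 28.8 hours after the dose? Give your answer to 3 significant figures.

k = ln 2 / 7.94 = 0.08730 h⁻¹
C(t) = C₀ e^(−kt) = 240 × e^(−0.08730 × 28.8) = 240 × e^(−2.514) = 240 × 0.08093 ≈ 19.4 µg/L

19.4 µg/L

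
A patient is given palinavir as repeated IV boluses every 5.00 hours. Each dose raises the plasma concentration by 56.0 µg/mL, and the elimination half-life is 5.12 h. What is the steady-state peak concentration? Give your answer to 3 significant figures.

114 µg/mL

k = ln 2 / 5.12 = 0.1354 h⁻¹
Fraction remaining after one interval: e^(−kτ) = e^(−0.1354 × 5.00) = 0.5082
R = 1 / (1 − 0.5082) = 2.033
Css,max = 56.0 × 2.033 ≈ 114 µg/mL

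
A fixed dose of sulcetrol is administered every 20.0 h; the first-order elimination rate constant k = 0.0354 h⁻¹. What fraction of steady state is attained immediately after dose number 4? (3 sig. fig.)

0.941

f_n = 1 − e^(−nkτ) = 1 − e^(−4 × 0.03540 × 20.0) = 1 − e^(−2.832) = 1 − 0.05889 ≈ 0.941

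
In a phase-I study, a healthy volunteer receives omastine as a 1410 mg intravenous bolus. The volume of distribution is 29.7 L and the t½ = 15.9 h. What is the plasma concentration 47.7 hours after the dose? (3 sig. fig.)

C₀ = dose / V = 1410 / 29.7 = 47.47 µg/mL
k = ln 2 / 15.9 = 0.04359 h⁻¹
C(t) = C₀ e^(−kt) = 47.47 × e^(−0.04359 × 47.7) = 47.47 × e^(−2.079) = 47.47 × 0.1250 ≈ 5.93 µg/mL

5.93 µg/mL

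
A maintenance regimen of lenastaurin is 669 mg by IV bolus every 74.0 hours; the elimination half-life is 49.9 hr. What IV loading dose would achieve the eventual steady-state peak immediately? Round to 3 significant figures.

k = ln 2 / 49.9 = 0.01389 hr⁻¹
Accumulation ratio R = 1 / (1 − e^(−kτ)) = 1 / (1 − e^(−0.01389×74.0)) = 1 / (1 − 0.3578) = 1.557
Loading dose = maintenance dose × R = 669 × 1.557 ≈ 1040 mg

1040 mg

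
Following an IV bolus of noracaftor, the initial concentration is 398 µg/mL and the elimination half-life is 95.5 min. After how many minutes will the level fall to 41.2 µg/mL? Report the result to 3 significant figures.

k = ln 2 / 95.5 = 0.007258 min⁻¹
C(t) = C₀ e^(−kt)  ⇒  t = ln(C₀/C) / k
t = ln(398/41.2) / 0.007258 = 2.268 / 0.007258 ≈ 312 minutes

312 minutes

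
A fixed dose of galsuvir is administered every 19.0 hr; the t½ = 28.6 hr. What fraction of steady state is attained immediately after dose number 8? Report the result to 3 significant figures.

0.975

k = ln 2 / 28.6 = 0.02424 hr⁻¹
f_n = 1 − e^(−nkτ) = 1 − e^(−8 × 0.02424 × 19.0) = 1 − e^(−3.684) = 1 − 0.02513 ≈ 0.975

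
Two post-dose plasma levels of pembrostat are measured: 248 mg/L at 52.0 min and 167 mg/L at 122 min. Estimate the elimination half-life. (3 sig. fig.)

k = ln(C₁/C₂) / (t₂ − t₁) = ln(248/167) / (122 − 52.0)
  = 0.3954 / 70.00 = 0.005649 min⁻¹
t½ = ln 2 / k = ln 2 / 0.005649 ≈ 123 minutes

123 minutes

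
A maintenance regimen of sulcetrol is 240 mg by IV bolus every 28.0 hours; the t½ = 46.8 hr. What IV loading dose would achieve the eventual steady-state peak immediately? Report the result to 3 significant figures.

707 mg

k = ln 2 / 46.8 = 0.01481 hr⁻¹
Accumulation ratio R = 1 / (1 − e^(−kτ)) = 1 / (1 − e^(−0.01481×28.0)) = 1 / (1 − 0.6605) = 2.946
Loading dose = maintenance dose × R = 240 × 2.946 ≈ 707 mg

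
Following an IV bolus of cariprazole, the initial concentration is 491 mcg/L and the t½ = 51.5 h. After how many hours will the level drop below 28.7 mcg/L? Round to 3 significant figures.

k = ln 2 / 51.5 = 0.01346 h⁻¹
C(t) = C₀ e^(−kt)  ⇒  t = ln(C₀/C) / k
t = ln(491/28.7) / 0.01346 = 2.840 / 0.01346 ≈ 211 hours

211 hours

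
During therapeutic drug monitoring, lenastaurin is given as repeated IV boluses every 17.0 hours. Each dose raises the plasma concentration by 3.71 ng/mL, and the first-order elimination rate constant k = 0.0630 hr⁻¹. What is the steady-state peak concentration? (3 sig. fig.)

5.64 ng/mL

Fraction remaining after one interval: e^(−kτ) = e^(−0.06300 × 17.0) = 0.3427
R = 1 / (1 − 0.3427) = 1.521
Css,max = 3.71 × 1.521 ≈ 5.64 ng/mL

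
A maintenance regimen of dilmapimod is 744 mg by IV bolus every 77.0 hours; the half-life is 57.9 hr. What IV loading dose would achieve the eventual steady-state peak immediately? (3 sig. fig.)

1240 mg

k = ln 2 / 57.9 = 0.01197 hr⁻¹
Accumulation ratio R = 1 / (1 − e^(−kτ)) = 1 / (1 − e^(−0.01197×77.0)) = 1 / (1 − 0.3978) = 1.661
Loading dose = maintenance dose × R = 744 × 1.661 ≈ 1240 mg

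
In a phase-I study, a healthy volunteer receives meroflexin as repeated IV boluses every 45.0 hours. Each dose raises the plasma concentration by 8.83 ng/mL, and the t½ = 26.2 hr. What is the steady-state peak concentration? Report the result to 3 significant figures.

k = ln 2 / 26.2 = 0.02646 hr⁻¹
Fraction remaining after one interval: e^(−kτ) = e^(−0.02646 × 45.0) = 0.3041
R = 1 / (1 − 0.3041) = 1.437
Css,max = 8.83 × 1.437 ≈ 12.7 ng/mL

12.7 ng/mL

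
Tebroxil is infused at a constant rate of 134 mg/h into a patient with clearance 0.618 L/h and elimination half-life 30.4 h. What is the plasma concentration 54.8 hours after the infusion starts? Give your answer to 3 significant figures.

155 µg/mL

Css = rate / CL = 134 / 0.618 = 216.8 µg/mL
k = ln 2 / 30.4 = 0.02280 h⁻¹
C(t) = Css (1 − e^(−kt)) = 216.8 × (1 − e^(−1.249)) = 216.8 × 0.7133 ≈ 155 µg/mL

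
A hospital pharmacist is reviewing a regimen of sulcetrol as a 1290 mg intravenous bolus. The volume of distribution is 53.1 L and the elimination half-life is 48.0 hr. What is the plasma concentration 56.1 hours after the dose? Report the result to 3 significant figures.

C₀ = dose / V = 1290 / 53.1 = 24.29 mg/L
k = ln 2 / 48.0 = 0.01444 hr⁻¹
C(t) = C₀ e^(−kt) = 24.29 × e^(−0.01444 × 56.1) = 24.29 × e^(−0.8101) = 24.29 × 0.4448 ≈ 10.8 mg/L

10.8 mg/L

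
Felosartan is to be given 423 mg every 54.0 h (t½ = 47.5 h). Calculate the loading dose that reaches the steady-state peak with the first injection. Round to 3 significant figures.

776 mg

k = ln 2 / 47.5 = 0.01459 h⁻¹
Accumulation ratio R = 1 / (1 − e^(−kτ)) = 1 / (1 − e^(−0.01459×54.0)) = 1 / (1 − 0.4548) = 1.834
Loading dose = maintenance dose × R = 423 × 1.834 ≈ 776 mg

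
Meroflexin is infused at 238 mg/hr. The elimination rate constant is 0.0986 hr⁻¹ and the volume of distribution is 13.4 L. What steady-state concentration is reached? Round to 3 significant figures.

180 mg/L

CL = k · V = 0.0986 × 13.4 = 1.321 L/hr
Css = rate / CL = 238 / 1.321 ≈ 180 mg/L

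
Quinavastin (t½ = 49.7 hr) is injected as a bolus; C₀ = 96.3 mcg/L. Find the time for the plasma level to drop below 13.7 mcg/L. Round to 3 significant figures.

k = ln 2 / 49.7 = 0.01395 hr⁻¹
C(t) = C₀ e^(−kt)  ⇒  t = ln(C₀/C) / k
t = ln(96.3/13.7) / 0.01395 = 1.950 / 0.01395 ≈ 140 hours

140 hours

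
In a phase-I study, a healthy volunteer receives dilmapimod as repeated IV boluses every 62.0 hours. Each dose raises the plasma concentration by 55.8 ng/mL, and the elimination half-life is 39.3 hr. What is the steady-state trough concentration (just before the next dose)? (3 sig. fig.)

28.1 ng/mL

k = ln 2 / 39.3 = 0.01764 hr⁻¹
Fraction remaining after one interval: e^(−kτ) = e^(−0.01764 × 62.0) = 0.3350
R = 1 / (1 − 0.3350) = 1.504
Css,max = 55.8 × 1.504 = 83.91 ng/mL
Css,min = Css,max × e^(−kτ) = 83.91 × 0.3350 ≈ 28.1 ng/mL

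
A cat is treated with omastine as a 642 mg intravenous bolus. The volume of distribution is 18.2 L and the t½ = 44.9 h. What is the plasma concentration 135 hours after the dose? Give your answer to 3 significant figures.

C₀ = dose / V = 642 / 18.2 = 35.27 mg/L
k = ln 2 / 44.9 = 0.01544 h⁻¹
C(t) = C₀ e^(−kt) = 35.27 × e^(−0.01544 × 135) = 35.27 × e^(−2.084) = 35.27 × 0.1244 ≈ 4.39 mg/L

4.39 mg/L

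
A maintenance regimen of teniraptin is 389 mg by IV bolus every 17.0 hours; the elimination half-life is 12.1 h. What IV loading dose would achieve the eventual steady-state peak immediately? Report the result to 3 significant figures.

625 mg

k = ln 2 / 12.1 = 0.05728 h⁻¹
Accumulation ratio R = 1 / (1 − e^(−kτ)) = 1 / (1 − e^(−0.05728×17.0)) = 1 / (1 − 0.3776) = 1.607
Loading dose = maintenance dose × R = 389 × 1.607 ≈ 625 mg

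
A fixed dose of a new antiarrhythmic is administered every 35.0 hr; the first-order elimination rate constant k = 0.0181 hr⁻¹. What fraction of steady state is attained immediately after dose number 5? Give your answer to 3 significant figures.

0.958

f_n = 1 − e^(−nkτ) = 1 − e^(−5 × 0.01810 × 35.0) = 1 − e^(−3.168) = 1 − 0.04211 ≈ 0.958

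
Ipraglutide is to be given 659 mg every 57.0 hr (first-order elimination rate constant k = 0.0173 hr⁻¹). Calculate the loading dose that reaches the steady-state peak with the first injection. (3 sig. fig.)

1050 mg

Accumulation ratio R = 1 / (1 − e^(−kτ)) = 1 / (1 − e^(−0.01730×57.0)) = 1 / (1 − 0.3730) = 1.595
Loading dose = maintenance dose × R = 659 × 1.595 ≈ 1050 mg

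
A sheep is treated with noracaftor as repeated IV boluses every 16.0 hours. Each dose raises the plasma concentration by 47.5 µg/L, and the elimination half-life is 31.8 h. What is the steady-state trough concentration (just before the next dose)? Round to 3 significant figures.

k = ln 2 / 31.8 = 0.02180 h⁻¹
Fraction remaining after one interval: e^(−kτ) = e^(−0.02180 × 16.0) = 0.7056
R = 1 / (1 − 0.7056) = 3.396
Css,max = 47.5 × 3.396 = 161.3 µg/L
Css,min = Css,max × e^(−kτ) = 161.3 × 0.7056 ≈ 114 µg/L

114 µg/L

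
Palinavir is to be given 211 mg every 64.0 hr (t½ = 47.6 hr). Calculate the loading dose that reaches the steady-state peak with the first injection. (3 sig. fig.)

k = ln 2 / 47.6 = 0.01456 hr⁻¹
Accumulation ratio R = 1 / (1 − e^(−kτ)) = 1 / (1 − e^(−0.01456×64.0)) = 1 / (1 − 0.3938) = 1.650
Loading dose = maintenance dose × R = 211 × 1.650 ≈ 348 mg

348 mg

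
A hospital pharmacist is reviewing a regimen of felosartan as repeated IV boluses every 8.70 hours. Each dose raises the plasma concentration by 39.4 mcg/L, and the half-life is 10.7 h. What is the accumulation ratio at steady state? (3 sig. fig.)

2.32

k = ln 2 / 10.7 = 0.06478 h⁻¹
Fraction remaining after one interval: e^(−kτ) = e^(−0.06478 × 8.70) = 0.5692
R = 1 / (1 − 0.5692) = 1 / 0.4308 ≈ 2.32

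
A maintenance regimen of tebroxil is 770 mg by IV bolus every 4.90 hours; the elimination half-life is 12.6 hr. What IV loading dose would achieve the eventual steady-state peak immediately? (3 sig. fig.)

k = ln 2 / 12.6 = 0.05501 hr⁻¹
Accumulation ratio R = 1 / (1 − e^(−kτ)) = 1 / (1 − e^(−0.05501×4.90)) = 1 / (1 − 0.7637) = 4.232
Loading dose = maintenance dose × R = 770 × 4.232 ≈ 3260 mg

3260 mg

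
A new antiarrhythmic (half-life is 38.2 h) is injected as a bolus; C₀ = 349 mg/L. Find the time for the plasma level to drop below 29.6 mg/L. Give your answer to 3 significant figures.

k = ln 2 / 38.2 = 0.01815 h⁻¹
C(t) = C₀ e^(−kt)  ⇒  t = ln(C₀/C) / k
t = ln(349/29.6) / 0.01815 = 2.467 / 0.01815 ≈ 136 hours

136 hours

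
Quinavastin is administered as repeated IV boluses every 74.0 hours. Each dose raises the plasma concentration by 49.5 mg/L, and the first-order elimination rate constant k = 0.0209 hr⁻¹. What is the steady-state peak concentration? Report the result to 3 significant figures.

62.9 mg/L

Fraction remaining after one interval: e^(−kτ) = e^(−0.02090 × 74.0) = 0.2130
R = 1 / (1 − 0.2130) = 1.271
Css,max = 49.5 × 1.271 ≈ 62.9 mg/L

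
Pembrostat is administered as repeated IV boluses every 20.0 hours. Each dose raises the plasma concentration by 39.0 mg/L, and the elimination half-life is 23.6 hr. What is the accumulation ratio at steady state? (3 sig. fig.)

k = ln 2 / 23.6 = 0.02937 hr⁻¹
Fraction remaining after one interval: e^(−kτ) = e^(−0.02937 × 20.0) = 0.5558
R = 1 / (1 − 0.5558) = 1 / 0.4442 ≈ 2.25

2.25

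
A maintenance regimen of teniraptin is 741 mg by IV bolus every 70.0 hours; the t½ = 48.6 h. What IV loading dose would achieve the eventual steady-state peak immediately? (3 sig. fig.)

k = ln 2 / 48.6 = 0.01426 h⁻¹
Accumulation ratio R = 1 / (1 − e^(−kτ)) = 1 / (1 − e^(−0.01426×70.0)) = 1 / (1 − 0.3685) = 1.583
Loading dose = maintenance dose × R = 741 × 1.583 ≈ 1170 mg

1170 mg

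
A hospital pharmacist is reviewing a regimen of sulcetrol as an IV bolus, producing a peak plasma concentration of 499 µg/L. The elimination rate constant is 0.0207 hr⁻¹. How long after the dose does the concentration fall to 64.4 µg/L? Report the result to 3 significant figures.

C(t) = C₀ e^(−kt)  ⇒  t = ln(C₀/C) / k
t = ln(499/64.4) / 0.02070 = 2.047 / 0.02070 ≈ 98.9 hours

98.9 hours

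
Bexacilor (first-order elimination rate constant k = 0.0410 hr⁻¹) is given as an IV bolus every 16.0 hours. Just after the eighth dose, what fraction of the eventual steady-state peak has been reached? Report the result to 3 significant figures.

f_n = 1 − e^(−nkτ) = 1 − e^(−8 × 0.04100 × 16.0) = 1 − e^(−5.248) = 1 − 0.005258 ≈ 0.995

0.995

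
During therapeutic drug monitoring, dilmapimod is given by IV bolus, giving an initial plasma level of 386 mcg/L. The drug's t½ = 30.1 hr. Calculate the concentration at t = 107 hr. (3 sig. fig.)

32.8 mcg/L

k = ln 2 / 30.1 = 0.02303 hr⁻¹
C(t) = C₀ e^(−kt) = 386 × e^(−0.02303 × 107) = 386 × e^(−2.464) = 386 × 0.08509 ≈ 32.8 mcg/L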